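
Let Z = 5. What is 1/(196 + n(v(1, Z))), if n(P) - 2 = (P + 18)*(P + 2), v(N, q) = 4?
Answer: 1/330 ≈ 0.0030303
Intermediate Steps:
n(P) = 2 + (2 + P)*(18 + P) (n(P) = 2 + (P + 18)*(P + 2) = 2 + (18 + P)*(2 + P) = 2 + (2 + P)*(18 + P))
1/(196 + n(v(1, Z))) = 1/(196 + (38 + 4**2 + 20*4)) = 1/(196 + (38 + 16 + 80)) = 1/(196 + 134) = 1/330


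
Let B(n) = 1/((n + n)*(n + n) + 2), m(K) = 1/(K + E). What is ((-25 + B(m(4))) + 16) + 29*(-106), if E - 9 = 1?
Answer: -305168/99 ≈ -3082.5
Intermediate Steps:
E = 10 (E = 9 + 1 = 10)
m(K) = 1/(10 + K) (m(K) = 1/(K + 10) = 1/(10 + K))
B(n) = 1/(2 + 4*n²) (B(n) = 1/((2*n)*(2*n) + 2) = 1/(4*n² + 2) = 1/(2 + 4*n²))
((-25 + B(m(4))) + 16) + 29*(-106) = ((-25 + 1/(2*(1 + 2*(1/(10 + 4))²))) + 16) + 29*(-106) = ((-25 + 1/(2*(1 + 2*(1/14)²))) + 16) - 3074 = ((-25 + 1/(2*(1 + 2*(1/196)))) + 16) - 3074 = ((-25 + 1/(2*(1 + 1/98))) + 16) - 3074 = ((-25 + 1/(2*(99/98))) + 16) - 3074 = ((-25 + (½)*(98/99)) + 16) - 3074 = ((-25 + 49/99) + 16) - 3074 = (-2426/99 + 16) - 3074 = -842/99 - 3074 = -305168/99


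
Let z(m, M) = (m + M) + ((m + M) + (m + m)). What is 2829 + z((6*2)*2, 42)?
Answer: 3009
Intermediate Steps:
z(m, M) = 2*M + 4*m (z(m, M) = (M + m) + ((M + m) + 2*m) = (M + m) + (M + 3*m) = 2*M + 4*m)
2829 + z((6*2)*2, 42) = 2829 + (2*42 + 4*((6*2)*2)) = 2829 + (84 + 4*(12*2)) = 2829 + (84 + 4*24) = 2829 + (84 + 96) = 2829 + 180 = 3009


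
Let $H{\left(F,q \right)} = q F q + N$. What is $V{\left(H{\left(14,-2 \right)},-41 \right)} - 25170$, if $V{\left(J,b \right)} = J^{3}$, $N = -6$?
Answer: $99830$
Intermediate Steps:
$H{\left(F,q \right)} = -6 + F q^{2}$ ($H{\left(F,q \right)} = q F q - 6 = F q q - 6 = F q^{2} - 6 = -6 + F q^{2}$)
$V{\left(H{\left(14,-2 \right)},-41 \right)} - 25170 = \left(-6 + 14 \left(-2\right)^{2}\right)^{3} - 25170 = \left(-6 + 14 \cdot 4\right)^{3} - 25170 = \left(-6 + 56\right)^{3} - 25170 = 50^{3} - 25170 = 125000 - 25170 = 99830$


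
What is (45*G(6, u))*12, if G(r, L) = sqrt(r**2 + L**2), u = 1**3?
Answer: 540*sqrt(37) ≈ 3284.7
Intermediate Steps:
u = 1
G(r, L) = sqrt(L**2 + r**2)
(45*G(6, u))*12 = (45*sqrt(1**2 + 6**2))*12 = (45*sqrt(1 + 36))*12 = (45*sqrt(37))*12 = 540*sqrt(37)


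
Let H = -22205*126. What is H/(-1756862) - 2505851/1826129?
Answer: 353382050254/1604128323599 ≈ 0.22030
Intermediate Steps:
H = -2797830
H/(-1756862) - 2505851/1826129 = -2797830/(-1756862) - 2505851/1826129 = -2797830*(-1/1756862) - 2505851*1/1826129 = 1398915/878431 - 2505851/1826129 = 353382050254/1604128323599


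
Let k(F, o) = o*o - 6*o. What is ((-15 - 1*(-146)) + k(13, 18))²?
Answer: 120409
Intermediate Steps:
k(F, o) = o² - 6*o
((-15 - 1*(-146)) + k(13, 18))² = ((-15 - 1*(-146)) + 18*(-6 + 18))² = ((-15 + 146) + 18*12)² = (131 + 216)² = 347² = 120409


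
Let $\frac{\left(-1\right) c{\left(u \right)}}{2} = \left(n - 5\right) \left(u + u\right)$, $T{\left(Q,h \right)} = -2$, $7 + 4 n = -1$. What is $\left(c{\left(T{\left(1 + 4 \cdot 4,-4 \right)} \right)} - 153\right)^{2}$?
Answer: $43681$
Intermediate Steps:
$n = -2$ ($n = - \frac{7}{4} + \frac{1}{4} \left(-1\right) = - \frac{7}{4} - \frac{1}{4} = -2$)
$c{\left(u \right)} = 28 u$ ($c{\left(u \right)} = - 2 \left(-2 - 5\right) \left(u + u\right) = - 2 \left(- 7 \cdot 2 u\right) = - 2 \left(- 14 u\right) = 28 u$)
$\left(c{\left(T{\left(1 + 4 \cdot 4,-4 \right)} \right)} - 153\right)^{2} = \left(28 \left(-2\right) - 153\right)^{2} = \left(-56 - 153\right)^{2} = \left(-209\right)^{2} = 43681$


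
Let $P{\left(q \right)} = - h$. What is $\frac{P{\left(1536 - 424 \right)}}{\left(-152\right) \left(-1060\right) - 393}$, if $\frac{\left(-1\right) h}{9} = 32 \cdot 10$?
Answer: $\frac{2880}{160727} \approx 0.017919$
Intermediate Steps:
$h = -2880$ ($h = - 9 \cdot 32 \cdot 10 = \left(-9\right) 320 = -2880$)
$P{\left(q \right)} = 2880$ ($P{\left(q \right)} = \left(-1\right) \left(-2880\right) = 2880$)
$\frac{P{\left(1536 - 424 \right)}}{\left(-152\right) \left(-1060\right) - 393} = \frac{2880}{\left(-152\right) \left(-1060\right) - 393} = \frac{2880}{161120 - 393} = \frac{2880}{160727}$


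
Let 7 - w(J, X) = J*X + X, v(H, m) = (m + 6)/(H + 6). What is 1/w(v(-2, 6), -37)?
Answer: 1/155 ≈ 0.0064516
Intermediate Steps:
v(H, m) = (6 + m)/(6 + H)
w(J, X) = 7 - X - J*X (w(J, X) = 7 - (J*X + X) = 7 - (X + J*X) = 7 + (-X - J*X) = 7 - X - J*X)
1/w(v(-2, 6), -37) = 1/(7 - 1*(-37) - 1*(6 + 6)/(6 - 2)*(-37)) = 1/(7 + 37 - 1*12/4*(-37)) = 1/(7 + 37 - 1*(¼)*12*(-37)) = 1/(7 + 37 - 1*3*(-37)) = 1/(7 + 37 + 111) = 1/155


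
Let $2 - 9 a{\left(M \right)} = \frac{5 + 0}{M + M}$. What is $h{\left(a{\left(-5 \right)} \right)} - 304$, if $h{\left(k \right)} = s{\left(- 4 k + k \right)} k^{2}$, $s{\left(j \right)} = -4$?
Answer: $- \frac{24649}{81} \approx -304.31$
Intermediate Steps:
$a{\left(M \right)} = \frac{2}{9} - \frac{5}{18 M}$ ($a{\left(M \right)} = \frac{2}{9} - \frac{\left(5 + 0\right) \frac{1}{M + M}}{9} = \frac{2}{9} - \frac{5 \frac{1}{2 M}}{9} = \frac{2}{9} - \frac{\frac{5}{2} \frac{1}{M}}{9} = \frac{2}{9} - \frac{5}{18 M}$)
$h{\left(k \right)} = - 4 k^{2}$
$h{\left(a{\left(-5 \right)} \right)} - 304 = - 4 \left(\frac{-5 + 4 \left(-5\right)}{18 \left(-5\right)}\right)^{2} - 304 = - 4 \left(\frac{1}{18} \left(- \frac{1}{5}\right) \left(-5 - 20\right)\right)^{2} - 304 = - 4 \left(\frac{1}{18} \left(- \frac{1}{5}\right) \left(-25\right)\right)^{2} - 304 = - 4 \left(\frac{5}{18}\right)^{2} - 304 = \left(-4\right) \frac{25}{324} - 304 = - \frac{25}{81} - 304 = - \frac{24649}{81}$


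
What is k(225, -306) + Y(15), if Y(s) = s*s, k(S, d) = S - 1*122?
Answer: 328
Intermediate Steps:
k(S, d) = -122 + S (k(S, d) = S - 122 = -122 + S)
Y(s) = s²
k(225, -306) + Y(15) = (-122 + 225) + 15² = 103 + 225 = 328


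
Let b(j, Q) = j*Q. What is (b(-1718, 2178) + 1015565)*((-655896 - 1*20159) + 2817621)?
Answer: -5838420750274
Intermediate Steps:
b(j, Q) = Q*j
(b(-1718, 2178) + 1015565)*((-655896 - 1*20159) + 2817621) = (2178*(-1718) + 1015565)*((-655896 - 1*20159) + 2817621) = (-3741804 + 1015565)*((-655896 - 20159) + 2817621) = -2726239*(-676055 + 2817621) = -2726239*2141566 = -5838420750274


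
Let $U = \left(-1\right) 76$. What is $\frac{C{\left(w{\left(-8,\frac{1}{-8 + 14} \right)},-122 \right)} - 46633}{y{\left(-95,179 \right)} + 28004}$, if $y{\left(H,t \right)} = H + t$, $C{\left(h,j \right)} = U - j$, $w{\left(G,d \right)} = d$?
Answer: $- \frac{46587}{28088} \approx -1.6586$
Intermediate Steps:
$U = -76$
$C{\left(h,j \right)} = -76 - j$
$\frac{C{\left(w{\left(-8,\frac{1}{-8 + 14} \right)},-122 \right)} - 46633}{y{\left(-95,179 \right)} + 28004} = \frac{\left(-76 - -122\right) - 46633}{\left(-95 + 179\right) + 28004} = \frac{\left(-76 + 122\right) - 46633}{84 + 28004} = \frac{46 - 46633}{28088} = \left(-46587\right) \frac{1}{28088} = - \frac{46587}{28088}$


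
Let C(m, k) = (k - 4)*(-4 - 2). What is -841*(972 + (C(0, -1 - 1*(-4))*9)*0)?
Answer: -817452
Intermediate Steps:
C(m, k) = 24 - 6*k (C(m, k) = (-4 + k)*(-6) = 24 - 6*k)
-841*(972 + (C(0, -1 - 1*(-4))*9)*0) = -841*(972 + ((24 - 6*(-1 - 1*(-4)))*9)*0) = -841*(972 + ((24 - 6*(-1 + 4))*9)*0) = -841*(972 + ((24 - 6*3)*9)*0) = -841*(972 + ((24 - 18)*9)*0) = -841*(972 + (6*9)*0) = -841*(972 + 54*0) = -841*(972 + 0) = -841*972 = -817452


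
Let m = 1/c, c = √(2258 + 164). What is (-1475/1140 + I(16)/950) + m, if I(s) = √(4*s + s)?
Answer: -295/228 + √2422/2422 + 2*√5/475 ≈ -1.2641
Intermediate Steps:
c = √2422 ≈ 49.214
I(s) = √5*√s (I(s) = √(5*s) = √5*√s)
m = √2422/2422 (m = 1/(√2422) = √2422/2422 ≈ 0.020319)
(-1475/1140 + I(16)/950) + m = (-1475/1140 + (√5*√16)/950) + √2422/2422 = (-1475*1/1140 + (√5*4)*(1/950)) + √2422/2422 = (-295/228 + (4*√5)*(1/950)) + √2422/2422 = (-295/228 + 2*√5/475) + √2422/2422 = -295/228 + √2422/2422 + 2*√5/475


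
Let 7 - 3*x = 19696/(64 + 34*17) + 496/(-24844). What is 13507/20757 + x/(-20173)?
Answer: 543571634777174/834836897605491 ≈ 0.65111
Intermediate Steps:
x = -47170007/5981193 (x = 7/3 - (19696/(64 + 34*17) + 496/(-24844))/3 = 7/3 - (19696/(64 + 578) + 496*(-1/24844))/3 = 7/3 - (19696/642 - 124/6211)/3 = 7/3 - (19696*(1/642) - 124/6211)/3 = 7/3 - (9848/321 - 124/6211)/3 = 7/3 - 1/3*61126124/1993731 = 7/3 - 61126124/5981193 = -47170007/5981193 ≈ -7.8864)
13507/20757 + x/(-20173) = 13507/20757 - 47170007/5981193/(-20173) = 13507*(1/20757) - 47170007/5981193*(-1/20173) = 13507/20757 + 47170007/120658606389 = 543571634777174/834836897605491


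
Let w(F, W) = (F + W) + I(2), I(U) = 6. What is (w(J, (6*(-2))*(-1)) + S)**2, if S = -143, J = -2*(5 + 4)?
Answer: 20449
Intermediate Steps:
J = -18 (J = -2*9 = -18)
w(F, W) = 6 + F + W (w(F, W) = (F + W) + 6 = 6 + F + W)
(w(J, (6*(-2))*(-1)) + S)**2 = ((6 - 18 + (6*(-2))*(-1)) - 143)**2 = ((6 - 18 - 12*(-1)) - 143)**2 = ((6 - 18 + 12) - 143)**2 = (0 - 143)**2 = (-143)**2 = 20449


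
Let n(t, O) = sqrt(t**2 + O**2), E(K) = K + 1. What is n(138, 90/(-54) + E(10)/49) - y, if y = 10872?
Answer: -10872 + 2*sqrt(102891685)/147 ≈ -10734.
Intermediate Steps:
E(K) = 1 + K
n(t, O) = sqrt(O**2 + t**2)
n(138, 90/(-54) + E(10)/49) - y = sqrt((90/(-54) + (1 + 10)/49)**2 + 138**2) - 1*10872 = sqrt((90*(-1/54) + 11*(1/49))**2 + 19044) - 10872 = sqrt((-5/3 + 11/49)**2 + 19044) - 10872 = sqrt((-212/147)**2 + 19044) - 10872 = sqrt(44944/21609 + 19044) - 10872 = sqrt(411566740/21609) - 10872 = 2*sqrt(102891685)/147 - 10872 = -10872 + 2*sqrt(102891685)/147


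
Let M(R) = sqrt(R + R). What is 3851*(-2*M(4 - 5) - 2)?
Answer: -7702 - 7702*I*sqrt(2) ≈ -7702.0 - 10892.0*I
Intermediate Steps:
M(R) = sqrt(2)*sqrt(R) (M(R) = sqrt(2*R) = sqrt(2)*sqrt(R))
3851*(-2*M(4 - 5) - 2) = 3851*(-2*sqrt(2)*sqrt(4 - 5) - 2) = 3851*(-2*sqrt(2)*sqrt(-1) - 2) = 3851*(-2*sqrt(2)*I - 2) = 3851*(-2*I*sqrt(2) - 2) = 3851*(-2 - 2*I*sqrt(2)) = -7702 - 7702*I*sqrt(2)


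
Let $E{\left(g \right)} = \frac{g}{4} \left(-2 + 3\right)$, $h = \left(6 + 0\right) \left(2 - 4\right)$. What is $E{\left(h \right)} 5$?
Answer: $-15$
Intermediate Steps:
$h = -12$ ($h = 6 \left(-2\right) = -12$)
$E{\left(g \right)} = \frac{g}{4}$ ($E{\left(g \right)} = g \frac{1}{4} \cdot 1 = \frac{g}{4} \cdot 1 = \frac{g}{4}$)
$E{\left(h \right)} 5 = \frac{1}{4} \left(-12\right) 5 = \left(-3\right) 5 = -15$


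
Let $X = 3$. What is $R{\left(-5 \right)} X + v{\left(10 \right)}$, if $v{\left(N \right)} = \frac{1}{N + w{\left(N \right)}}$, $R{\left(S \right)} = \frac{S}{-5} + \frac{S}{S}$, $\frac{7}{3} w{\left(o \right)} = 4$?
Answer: $\frac{499}{82} \approx 6.0854$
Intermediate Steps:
$w{\left(o \right)} = \frac{12}{7}$ ($w{\left(o \right)} = \frac{3}{7} \cdot 4 = \frac{12}{7}$)
$R{\left(S \right)} = 1 - \frac{S}{5}$ ($R{\left(S \right)} = S \left(- \frac{1}{5}\right) + 1 = - \frac{S}{5} + 1 = 1 - \frac{S}{5}$)
$v{\left(N \right)} = \frac{1}{\frac{12}{7} + N}$ ($v{\left(N \right)} = \frac{1}{N + \frac{12}{7}} = \frac{1}{\frac{12}{7} + N}$)
$R{\left(-5 \right)} X + v{\left(10 \right)} = \left(1 - -1\right) 3 + \frac{7}{12 + 7 \cdot 10} = \left(1 + 1\right) 3 + \frac{7}{12 + 70} = 2 \cdot 3 + \frac{7}{82} = 6 + 7 \cdot \frac{1}{82} = 6 + \frac{7}{82} = \frac{499}{82}$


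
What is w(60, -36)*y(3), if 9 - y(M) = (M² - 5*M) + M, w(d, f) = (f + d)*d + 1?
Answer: 17292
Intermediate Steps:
w(d, f) = 1 + d*(d + f) (w(d, f) = (d + f)*d + 1 = d*(d + f) + 1 = 1 + d*(d + f))
y(M) = 9 - M² + 4*M (y(M) = 9 - ((M² - 5*M) + M) = 9 - (M² - 4*M) = 9 + (-M² + 4*M) = 9 - M² + 4*M)
w(60, -36)*y(3) = (1 + 60² + 60*(-36))*(9 - 1*3² + 4*3) = (1 + 3600 - 2160)*(9 - 1*9 + 12) = 1441*(9 - 9 + 12) = 1441*12 = 17292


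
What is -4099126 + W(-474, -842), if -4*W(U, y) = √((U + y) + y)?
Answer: -4099126 - I*√2158/4 ≈ -4.0991e+6 - 11.614*I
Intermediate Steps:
W(U, y) = -√(U + 2*y)/4 (W(U, y) = -√((U + y) + y)/4 = -√(U + 2*y)/4)
-4099126 + W(-474, -842) = -4099126 - √(-474 + 2*(-842))/4 = -4099126 - √(-474 - 1684)/4 = -4099126 - I*√2158/4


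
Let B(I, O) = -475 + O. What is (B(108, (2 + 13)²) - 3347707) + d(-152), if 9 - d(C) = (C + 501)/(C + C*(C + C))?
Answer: -154193093437/46056 ≈ -3.3479e+6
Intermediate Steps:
d(C) = 9 - (501 + C)/(C + 2*C²) (d(C) = 9 - (C + 501)/(C + C*(C + C)) = 9 - (501 + C)/(C + C*(2*C)) = 9 - (501 + C)/(C + 2*C²))
(B(108, (2 + 13)²) - 3347707) + d(-152) = ((-475 + (2 + 13)²) - 3347707) + (-501 + 8*(-152) + 18*(-152)²)/((-152)*(1 + 2*(-152))) = ((-475 + 15²) - 3347707) - (-501 - 1216 + 18*23104)/(152*(1 - 304)) = ((-475 + 225) - 3347707) - 1/152*(-501 - 1216 + 415872)/(-303) = (-250 - 3347707) - 1/152*(-1/303)*414155 = -3347957 + 414155/46056 = -154193093437/46056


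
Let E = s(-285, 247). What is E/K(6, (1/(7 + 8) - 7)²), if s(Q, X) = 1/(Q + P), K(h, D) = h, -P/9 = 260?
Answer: -1/15750 ≈ -6.3492e-5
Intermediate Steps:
P = -2340 (P = -9*260 = -2340)
s(Q, X) = 1/(-2340 + Q) (s(Q, X) = 1/(Q - 2340) = 1/(-2340 + Q))
E = -1/2625 (E = 1/(-2340 - 285) = 1/(-2625) = -1/2625 ≈ -0.00038095)
E/K(6, (1/(7 + 8) - 7)²) = -1/2625/6 = -1/2625*⅙ = -1/15750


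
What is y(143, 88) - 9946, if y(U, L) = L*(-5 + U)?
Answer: 2198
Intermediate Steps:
y(143, 88) - 9946 = 88*(-5 + 143) - 9946 = 88*138 - 9946 = 12144 - 9946 = 2198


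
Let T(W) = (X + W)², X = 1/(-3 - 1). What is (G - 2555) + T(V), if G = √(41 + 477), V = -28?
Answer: -28111/16 + √518 ≈ -1734.2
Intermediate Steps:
G = √518 ≈ 22.760
X = -¼ (X = 1/(-4) = -¼ ≈ -0.25000)
T(W) = (-¼ + W)²
(G - 2555) + T(V) = (√518 - 2555) + (-1 + 4*(-28))²/16 = (-2555 + √518) + (-1 - 112)²/16 = (-2555 + √518) + (1/16)*(-113)² = (-2555 + √518) + (1/16)*12769 = (-2555 + √518) + 12769/16 = -28111/16 + √518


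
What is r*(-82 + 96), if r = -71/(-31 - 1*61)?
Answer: 497/46 ≈ 10.804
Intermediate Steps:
r = 71/92 (r = -71/(-31 - 61) = -71/(-92) = -71*(-1/92) = 71/92 ≈ 0.77174)
r*(-82 + 96) = 71*(-82 + 96)/92 = (71/92)*14 = 497/46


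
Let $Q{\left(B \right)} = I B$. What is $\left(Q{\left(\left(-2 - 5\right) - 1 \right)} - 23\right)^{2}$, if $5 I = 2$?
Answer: $\frac{17161}{25} \approx 686.44$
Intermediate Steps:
$I = \frac{2}{5}$ ($I = \frac{1}{5} \cdot 2 = \frac{2}{5} \approx 0.4$)
$Q{\left(B \right)} = \frac{2 B}{5}$
$\left(Q{\left(\left(-2 - 5\right) - 1 \right)} - 23\right)^{2} = \left(\frac{2 \left(\left(-2 - 5\right) - 1\right)}{5} - 23\right)^{2} = \left(\frac{2 \left(-7 - 1\right)}{5} - 23\right)^{2} = \left(\frac{2}{5} \left(-8\right) - 23\right)^{2} = \left(- \frac{16}{5} - 23\right)^{2} = \left(- \frac{131}{5}\right)^{2} = \frac{17161}{25}$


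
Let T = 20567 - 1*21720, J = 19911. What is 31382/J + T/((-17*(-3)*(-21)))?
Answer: 18855835/7108227 ≈ 2.6527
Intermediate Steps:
T = -1153 (T = 20567 - 21720 = -1153)
31382/J + T/((-17*(-3)*(-21))) = 31382/19911 - 1153/(-17*(-3)*(-21)) = 31382*(1/19911) - 1153/(51*(-21)) = 31382/19911 - 1153/(-1071) = 31382/19911 - 1153*(-1/1071) = 31382/19911 + 1153/1071 = 18855835/7108227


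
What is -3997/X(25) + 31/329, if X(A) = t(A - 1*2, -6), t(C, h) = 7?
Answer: -187828/329 ≈ -570.91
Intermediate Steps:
X(A) = 7
-3997/X(25) + 31/329 = -3997/7 + 31/329 = -3997*⅐ + 31*(1/329) = -571 + 31/329 = -187828/329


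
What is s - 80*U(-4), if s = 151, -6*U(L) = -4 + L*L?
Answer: 311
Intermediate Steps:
U(L) = 2/3 - L**2/6 (U(L) = -(-4 + L*L)/6 = -(-4 + L**2)/6 = 2/3 - L**2/6)
s - 80*U(-4) = 151 - 80*(2/3 - 1/6*(-4)**2) = 151 - 80*(2/3 - 1/6*16) = 151 - 80*(2/3 - 8/3) = 151 - 80*(-2) = 151 + 160 = 311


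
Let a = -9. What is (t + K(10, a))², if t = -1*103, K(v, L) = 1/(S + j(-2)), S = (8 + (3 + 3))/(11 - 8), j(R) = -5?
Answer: 11236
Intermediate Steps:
S = 14/3 (S = (8 + 6)/3 = 14*(⅓) = 14/3 ≈ 4.6667)
K(v, L) = -3 (K(v, L) = 1/(14/3 - 5) = 1/(-⅓) = -3)
t = -103
(t + K(10, a))² = (-103 - 3)² = (-106)² = 11236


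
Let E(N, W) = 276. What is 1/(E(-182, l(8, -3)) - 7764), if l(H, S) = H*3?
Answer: -1/7488 ≈ -0.00013355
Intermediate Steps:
l(H, S) = 3*H
1/(E(-182, l(8, -3)) - 7764) = 1/(276 - 7764) = 1/(-7488) = -1/7488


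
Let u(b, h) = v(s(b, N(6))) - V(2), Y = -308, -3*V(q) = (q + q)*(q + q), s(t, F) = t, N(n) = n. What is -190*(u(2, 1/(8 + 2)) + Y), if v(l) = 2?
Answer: 171380/3 ≈ 57127.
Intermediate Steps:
V(q) = -4*q²/3 (V(q) = -(q + q)*(q + q)/3 = -2*q*2*q/3 = -4*q²/3)
u(b, h) = 22/3 (u(b, h) = 2 - (-4)*2²/3 = 2 - (-4)*4/3 = 2 - 1*(-16/3) = 2 + 16/3 = 22/3)
-190*(u(2, 1/(8 + 2)) + Y) = -190*(22/3 - 308) = -190*(-902/3) = 171380/3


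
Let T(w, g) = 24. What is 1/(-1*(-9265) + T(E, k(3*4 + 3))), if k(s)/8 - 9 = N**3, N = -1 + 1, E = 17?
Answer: 1/9289 ≈ 0.00010765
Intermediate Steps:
N = 0
k(s) = 72 (k(s) = 72 + 8*0**3 = 72 + 8*0 = 72 + 0 = 72)
1/(-1*(-9265) + T(E, k(3*4 + 3))) = 1/(-1*(-9265) + 24) = 1/(9265 + 24) = 1/9289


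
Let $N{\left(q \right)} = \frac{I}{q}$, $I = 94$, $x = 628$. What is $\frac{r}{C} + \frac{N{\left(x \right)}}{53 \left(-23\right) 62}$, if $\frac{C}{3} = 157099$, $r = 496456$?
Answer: $\frac{11781619441393}{11184580985124} \approx 1.0534$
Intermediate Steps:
$N{\left(q \right)} = \frac{94}{q}$
$C = 471297$ ($C = 3 \cdot 157099 = 471297$)
$\frac{r}{C} + \frac{N{\left(x \right)}}{53 \left(-23\right) 62} = \frac{496456}{471297} + \frac{94 \cdot \frac{1}{628}}{53 \left(-23\right) 62} = 496456 \cdot \frac{1}{471297} + \frac{94 \cdot \frac{1}{628}}{\left(-1219\right) 62} = \frac{496456}{471297} + \frac{47}{314 \left(-75578\right)} = \frac{496456}{471297} + \frac{47}{314} \left(- \frac{1}{75578}\right) = \frac{496456}{471297} - \frac{47}{23731492} = \frac{11781619441393}{11184580985124}$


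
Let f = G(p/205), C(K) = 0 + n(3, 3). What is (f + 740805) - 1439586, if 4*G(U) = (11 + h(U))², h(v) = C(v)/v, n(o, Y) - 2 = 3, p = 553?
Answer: -213680887913/305809 ≈ -6.9874e+5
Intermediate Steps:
n(o, Y) = 5 (n(o, Y) = 2 + 3 = 5)
C(K) = 5 (C(K) = 0 + 5 = 5)
h(v) = 5/v
G(U) = (11 + 5/U)²/4
f = 12630916/305809 (f = (5 + 11*(553/205))²/(4*(553/205)²) = (¼)*(42025/305809)*(5 + 6083/205)² = (¼)*(42025/305809)*(7108/205)² = (¼)*(42025/305809)*(50523664/42025) = 12630916/305809 ≈ 41.303)
(f + 740805) - 1439586 = (12630916/305809 + 740805) - 1439586 = 226557467161/305809 - 1439586 = -213680887913/305809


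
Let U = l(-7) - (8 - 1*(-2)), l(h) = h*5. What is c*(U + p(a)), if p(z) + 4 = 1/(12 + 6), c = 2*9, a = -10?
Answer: -881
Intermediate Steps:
l(h) = 5*h
c = 18
p(z) = -71/18 (p(z) = -4 + 1/(12 + 6) = -4 + 1/18 = -71/18)
U = -45 (U = 5*(-7) - (8 - 1*(-2)) = -35 - (8 + 2) = -35 - 1*10 = -35 - 10 = -45)
c*(U + p(a)) = 18*(-45 - 71/18) = 18*(-881/18) = -881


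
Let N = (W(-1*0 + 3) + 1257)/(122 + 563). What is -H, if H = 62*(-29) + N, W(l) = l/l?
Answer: 1230372/685 ≈ 1796.2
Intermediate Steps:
W(l) = 1
N = 1258/685 (N = (1 + 1257)/(122 + 563) = 1258/685 ≈ 1.8365)
H = -1230372/685 (H = 62*(-29) + 1258/685 = -1798 + 1258/685 = -1230372/685 ≈ -1796.2)
-H = -1*(-1230372/685) = 1230372/685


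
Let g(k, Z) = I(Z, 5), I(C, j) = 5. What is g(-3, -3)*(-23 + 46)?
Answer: 115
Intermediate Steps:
g(k, Z) = 5
g(-3, -3)*(-23 + 46) = 5*(-23 + 46) = 5*23 = 115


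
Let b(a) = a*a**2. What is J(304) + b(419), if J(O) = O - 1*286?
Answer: 73560077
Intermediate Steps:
b(a) = a**3
J(O) = -286 + O (J(O) = O - 286 = -286 + O)
J(304) + b(419) = (-286 + 304) + 419**3 = 18 + 73560059 = 73560077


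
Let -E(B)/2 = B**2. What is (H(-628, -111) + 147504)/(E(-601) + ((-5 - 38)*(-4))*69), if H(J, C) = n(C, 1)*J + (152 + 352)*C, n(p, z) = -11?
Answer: -49234/355267 ≈ -0.13858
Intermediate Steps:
E(B) = -2*B**2
H(J, C) = -11*J + 504*C (H(J, C) = -11*J + (152 + 352)*C = -11*J + 504*C)
(H(-628, -111) + 147504)/(E(-601) + ((-5 - 38)*(-4))*69) = ((-11*(-628) + 504*(-111)) + 147504)/(-2*(-601)**2 + ((-5 - 38)*(-4))*69) = ((6908 - 55944) + 147504)/(-2*361201 - 43*(-4)*69) = (-49036 + 147504)/(-722402 + 172*69) = 98468/(-722402 + 11868) = 98468/(-710534) = 98468*(-1/710534) = -49234/355267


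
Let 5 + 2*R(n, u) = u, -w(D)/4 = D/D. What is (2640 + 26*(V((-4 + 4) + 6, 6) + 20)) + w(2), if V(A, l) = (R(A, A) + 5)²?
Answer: 7885/2 ≈ 3942.5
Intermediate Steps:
w(D) = -4 (w(D) = -4*D/D = -4*1 = -4)
R(n, u) = -5/2 + u/2
V(A, l) = (5/2 + A/2)² (V(A, l) = ((-5/2 + A/2) + 5)² = (5/2 + A/2)²)
(2640 + 26*(V((-4 + 4) + 6, 6) + 20)) + w(2) = (2640 + 26*((5 + ((-4 + 4) + 6))²/4 + 20)) - 4 = (2640 + 26*((5 + (0 + 6))²/4 + 20)) - 4 = (2640 + 26*((5 + 6)²/4 + 20)) - 4 = (2640 + 26*((¼)*11² + 20)) - 4 = (2640 + 26*((¼)*121 + 20)) - 4 = (2640 + 26*(121/4 + 20)) - 4 = (2640 + 26*(201/4)) - 4 = (2640 + 2613/2) - 4 = 7893/2 - 4 = 7885/2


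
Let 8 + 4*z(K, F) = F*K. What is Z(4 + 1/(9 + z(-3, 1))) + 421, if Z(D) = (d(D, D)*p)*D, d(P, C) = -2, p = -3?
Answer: 11149/25 ≈ 445.96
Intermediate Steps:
z(K, F) = -2 + F*K/4 (z(K, F) = -2 + (F*K)/4 = -2 + F*K/4)
Z(D) = 6*D (Z(D) = (-2*(-3))*D = 6*D)
Z(4 + 1/(9 + z(-3, 1))) + 421 = 6*(4 + 1/(9 + (-2 + (¼)*1*(-3)))) + 421 = 6*(4 + 1/(9 + (-2 - ¾))) + 421 = 6*(4 + 1/(9 - 11/4)) + 421 = 6*(4 + 1/(25/4)) + 421 = 6*(4 + 4/25) + 421 = 6*(104/25) + 421 = 624/25 + 421 = 11149/25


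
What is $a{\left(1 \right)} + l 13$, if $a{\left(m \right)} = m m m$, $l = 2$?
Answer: $27$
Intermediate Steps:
$a{\left(m \right)} = m^{3}$ ($a{\left(m \right)} = m^{2} m = m^{3}$)
$a{\left(1 \right)} + l 13 = 1^{3} + 2 \cdot 13 = 1 + 26 = 27$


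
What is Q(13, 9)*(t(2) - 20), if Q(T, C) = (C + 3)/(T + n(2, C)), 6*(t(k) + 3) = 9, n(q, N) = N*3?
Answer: -129/20 ≈ -6.4500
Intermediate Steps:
n(q, N) = 3*N
t(k) = -3/2 (t(k) = -3 + (⅙)*9 = -3 + 3/2 = -3/2)
Q(T, C) = (3 + C)/(T + 3*C) (Q(T, C) = (C + 3)/(T + 3*C) = (3 + C)/(T + 3*C))
Q(13, 9)*(t(2) - 20) = ((3 + 9)/(13 + 3*9))*(-3/2 - 20) = (12/(13 + 27))*(-43/2) = (12/40)*(-43/2) = ((1/40)*12)*(-43/2) = (3/10)*(-43/2) = -129/20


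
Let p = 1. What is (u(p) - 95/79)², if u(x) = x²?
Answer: 256/6241 ≈ 0.041019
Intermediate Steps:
(u(p) - 95/79)² = (1² - 95/79)² = (1 - 95*1/79)² = (1 - 95/79)² = (-16/79)² = 256/6241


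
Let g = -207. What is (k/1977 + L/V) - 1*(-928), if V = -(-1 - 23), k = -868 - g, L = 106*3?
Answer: 7440761/7908 ≈ 940.92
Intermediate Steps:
L = 318
k = -661 (k = -868 - 1*(-207) = -868 + 207 = -661)
V = 24 (V = -1*(-24) = 24)
(k/1977 + L/V) - 1*(-928) = (-661/1977 + 318/24) - 1*(-928) = (-661*1/1977 + 318*(1/24)) + 928 = (-661/1977 + 53/4) + 928 = 102137/7908 + 928 = 7440761/7908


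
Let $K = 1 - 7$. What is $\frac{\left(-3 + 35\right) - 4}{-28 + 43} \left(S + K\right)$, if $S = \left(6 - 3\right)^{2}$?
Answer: $\frac{28}{5} \approx 5.6$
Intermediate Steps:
$K = -6$ ($K = 1 - 7 = -6$)
$S = 9$ ($S = 3^{2} = 9$)
$\frac{\left(-3 + 35\right) - 4}{-28 + 43} \left(S + K\right) = \frac{\left(-3 + 35\right) - 4}{-28 + 43} \left(9 - 6\right) = \frac{32 - 4}{15} \cdot 3 = 28 \cdot \frac{1}{15} \cdot 3 = \frac{28}{15} \cdot 3 = \frac{28}{5}$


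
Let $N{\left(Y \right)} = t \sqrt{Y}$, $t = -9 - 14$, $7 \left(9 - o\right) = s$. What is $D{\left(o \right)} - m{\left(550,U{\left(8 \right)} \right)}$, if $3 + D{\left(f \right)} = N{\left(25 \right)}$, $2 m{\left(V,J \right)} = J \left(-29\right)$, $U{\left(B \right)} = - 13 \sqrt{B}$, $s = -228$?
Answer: $-118 - 377 \sqrt{2} \approx -651.16$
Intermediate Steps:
$o = \frac{291}{7}$ ($o = 9 - - \frac{228}{7} = 9 + \frac{228}{7} = \frac{291}{7} \approx 41.571$)
$m{\left(V,J \right)} = - \frac{29 J}{2}$ ($m{\left(V,J \right)} = \frac{J \left(-29\right)}{2} = \frac{\left(-29\right) J}{2} = - \frac{29 J}{2}$)
$t = -23$ ($t = -9 - 14 = -23$)
$N{\left(Y \right)} = - 23 \sqrt{Y}$
$D{\left(f \right)} = -118$ ($D{\left(f \right)} = -3 - 23 \sqrt{25} = -3 - 115 = -118$)
$D{\left(o \right)} - m{\left(550,U{\left(8 \right)} \right)} = -118 - - \frac{29 \left(- 13 \sqrt{8}\right)}{2} = -118 - - \frac{29 \left(- 13 \cdot 2 \sqrt{2}\right)}{2} = -118 - - \frac{29 \left(- 26 \sqrt{2}\right)}{2} = -118 - 377 \sqrt{2}$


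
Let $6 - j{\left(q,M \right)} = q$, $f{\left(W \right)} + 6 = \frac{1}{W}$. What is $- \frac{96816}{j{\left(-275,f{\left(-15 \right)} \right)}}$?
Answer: $- \frac{96816}{281} \approx -344.54$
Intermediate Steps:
$f{\left(W \right)} = -6 + \frac{1}{W}$
$j{\left(q,M \right)} = 6 - q$
$- \frac{96816}{j{\left(-275,f{\left(-15 \right)} \right)}} = - \frac{96816}{6 - -275} = - \frac{96816}{6 + 275} = - \frac{96816}{281}$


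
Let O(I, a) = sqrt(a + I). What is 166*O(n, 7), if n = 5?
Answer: 332*sqrt(3) ≈ 575.04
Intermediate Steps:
O(I, a) = sqrt(I + a)
166*O(n, 7) = 166*sqrt(5 + 7) = 166*sqrt(12) = 166*(2*sqrt(3)) = 332*sqrt(3)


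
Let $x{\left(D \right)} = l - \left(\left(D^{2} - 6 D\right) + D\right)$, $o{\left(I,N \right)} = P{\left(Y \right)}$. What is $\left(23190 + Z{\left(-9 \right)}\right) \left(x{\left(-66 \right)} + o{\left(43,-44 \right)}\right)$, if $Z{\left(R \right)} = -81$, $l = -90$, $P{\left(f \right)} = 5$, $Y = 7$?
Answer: $-110253039$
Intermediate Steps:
$o{\left(I,N \right)} = 5$
$x{\left(D \right)} = -90 - D^{2} + 5 D$ ($x{\left(D \right)} = -90 - \left(\left(D^{2} - 6 D\right) + D\right) = -90 - \left(D^{2} - 5 D\right) = -90 - D^{2} + 5 D$)
$\left(23190 + Z{\left(-9 \right)}\right) \left(x{\left(-66 \right)} + o{\left(43,-44 \right)}\right) = \left(23190 - 81\right) \left(\left(-90 - \left(-66\right)^{2} + 5 \left(-66\right)\right) + 5\right) = 23109 \left(\left(-90 - 4356 - 330\right) + 5\right) = 23109 \left(-4776 + 5\right) = 23109 \left(-4771\right) = -110253039$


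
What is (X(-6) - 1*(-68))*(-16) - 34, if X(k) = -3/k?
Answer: -1130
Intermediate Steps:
(X(-6) - 1*(-68))*(-16) - 34 = (-3/(-6) - 1*(-68))*(-16) - 34 = (-3*(-1/6) + 68)*(-16) - 34 = (1/2 + 68)*(-16) - 34 = (137/2)*(-16) - 34 = -1096 - 34 = -1130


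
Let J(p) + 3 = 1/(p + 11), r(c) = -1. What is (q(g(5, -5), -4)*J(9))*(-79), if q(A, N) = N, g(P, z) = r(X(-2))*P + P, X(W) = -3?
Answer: -4661/5 ≈ -932.20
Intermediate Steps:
g(P, z) = 0 (g(P, z) = -P + P = 0)
J(p) = -3 + 1/(11 + p) (J(p) = -3 + 1/(p + 11) = -3 + 1/(11 + p))
(q(g(5, -5), -4)*J(9))*(-79) = -4*(-32 - 3*9)/(11 + 9)*(-79) = -4*(-32 - 27)/20*(-79) = -(-59)/5*(-79) = -4*(-59/20)*(-79) = (59/5)*(-79) = -4661/5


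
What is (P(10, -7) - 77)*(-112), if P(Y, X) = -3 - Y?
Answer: 10080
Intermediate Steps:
(P(10, -7) - 77)*(-112) = ((-3 - 1*10) - 77)*(-112) = ((-3 - 10) - 77)*(-112) = (-13 - 77)*(-112) = -90*(-112) = 10080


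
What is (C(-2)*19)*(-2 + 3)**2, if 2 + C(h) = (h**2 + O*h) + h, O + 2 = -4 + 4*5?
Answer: -532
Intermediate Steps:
O = 14 (O = -2 + (-4 + 4*5) = -2 + (-4 + 20) = -2 + 16 = 14)
C(h) = -2 + h**2 + 15*h (C(h) = -2 + ((h**2 + 14*h) + h) = -2 + (h**2 + 15*h) = -2 + h**2 + 15*h)
(C(-2)*19)*(-2 + 3)**2 = ((-2 + (-2)**2 + 15*(-2))*19)*(-2 + 3)**2 = ((-2 + 4 - 30)*19)*1**2 = -28*19*1 = -532*1 = -532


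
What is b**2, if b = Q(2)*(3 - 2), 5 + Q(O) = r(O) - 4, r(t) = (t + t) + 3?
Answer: 4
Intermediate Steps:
r(t) = 3 + 2*t (r(t) = 2*t + 3 = 3 + 2*t)
Q(O) = -6 + 2*O (Q(O) = -5 + ((3 + 2*O) - 4) = -5 + (-1 + 2*O) = -6 + 2*O)
b = -2 (b = (-6 + 2*2)*(3 - 2) = (-6 + 4)*1 = -2*1 = -2)
b**2 = (-2)**2 = 4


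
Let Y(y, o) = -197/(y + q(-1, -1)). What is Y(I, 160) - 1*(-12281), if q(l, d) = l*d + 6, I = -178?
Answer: 2100248/171 ≈ 12282.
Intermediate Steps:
q(l, d) = 6 + d*l (q(l, d) = d*l + 6 = 6 + d*l)
Y(y, o) = -197/(7 + y) (Y(y, o) = -197/(y + (6 - 1*(-1))) = -197/(y + (6 + 1)) = -197/(y + 7) = -197/(7 + y))
Y(I, 160) - 1*(-12281) = -197/(7 - 178) - 1*(-12281) = -197/(-171) + 12281 = -197*(-1/171) + 12281 = 197/171 + 12281 = 2100248/171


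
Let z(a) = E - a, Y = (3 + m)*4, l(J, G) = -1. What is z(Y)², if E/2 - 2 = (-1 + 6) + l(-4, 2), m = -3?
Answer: 144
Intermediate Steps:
E = 12 (E = 4 + 2*((-1 + 6) - 1) = 4 + 2*(5 - 1) = 4 + 2*4 = 4 + 8 = 12)
Y = 0 (Y = (3 - 3)*4 = 0*4 = 0)
z(a) = 12 - a
z(Y)² = (12 - 1*0)² = (12 + 0)² = 12² = 144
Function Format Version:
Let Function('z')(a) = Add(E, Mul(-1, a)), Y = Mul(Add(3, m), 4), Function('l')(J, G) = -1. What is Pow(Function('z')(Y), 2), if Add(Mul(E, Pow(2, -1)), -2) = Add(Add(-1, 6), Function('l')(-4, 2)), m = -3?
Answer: 144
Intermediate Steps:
E = 12 (E = Add(4, Mul(2, Add(Add(-1, 6), -1))) = Add(4, Mul(2, Add(5, -1))) = Add(4, Mul(2, 4)) = Add(4, 8) = 12)
Y = 0 (Y = Mul(Add(3, -3), 4) = Mul(0, 4) = 0)
Function('z')(a) = Add(12, Mul(-1, a))
Pow(Function('z')(Y), 2) = Pow(Add(12, Mul(-1, 0)), 2) = Pow(Add(12, 0), 2) = Pow(12, 2) = 144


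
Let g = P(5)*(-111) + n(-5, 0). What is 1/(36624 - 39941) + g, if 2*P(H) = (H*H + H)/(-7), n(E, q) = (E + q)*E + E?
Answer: 5987178/23219 ≈ 257.86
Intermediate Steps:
n(E, q) = E + E*(E + q) (n(E, q) = E*(E + q) + E = E + E*(E + q))
P(H) = -H/14 - H²/14 (P(H) = ((H*H + H)/(-7))/2 = ((H² + H)*(-⅐))/2 = ((H + H²)*(-⅐))/2 = (-H/7 - H²/7)/2 = -H/14 - H²/14)
g = 1805/7 (g = -1/14*5*(1 + 5)*(-111) - 5*(1 - 5 + 0) = -1/14*5*6*(-111) - 5*(-4) = -15/7*(-111) + 20 = 1665/7 + 20 = 1805/7 ≈ 257.86)
1/(36624 - 39941) + g = 1/(36624 - 39941) + 1805/7 = 1/(-3317) + 1805/7 = -1/3317 + 1805/7 = 5987178/23219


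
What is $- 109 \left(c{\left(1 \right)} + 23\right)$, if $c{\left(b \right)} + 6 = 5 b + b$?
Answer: $-2507$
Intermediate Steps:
$c{\left(b \right)} = -6 + 6 b$ ($c{\left(b \right)} = -6 + \left(5 b + b\right) = -6 + 6 b$)
$- 109 \left(c{\left(1 \right)} + 23\right) = - 109 \left(\left(-6 + 6 \cdot 1\right) + 23\right) = - 109 \left(\left(-6 + 6\right) + 23\right) = - 109 \left(0 + 23\right) = \left(-109\right) 23 = -2507$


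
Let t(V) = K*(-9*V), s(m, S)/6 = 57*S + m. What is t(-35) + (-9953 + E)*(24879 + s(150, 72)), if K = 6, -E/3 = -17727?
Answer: 2178822774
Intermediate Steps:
E = 53181 (E = -3*(-17727) = 53181)
s(m, S) = 6*m + 342*S (s(m, S) = 6*(57*S + m) = 6*(m + 57*S) = 6*m + 342*S)
t(V) = -54*V (t(V) = 6*(-9*V) = -54*V)
t(-35) + (-9953 + E)*(24879 + s(150, 72)) = -54*(-35) + (-9953 + 53181)*(24879 + (6*150 + 342*72)) = 1890 + 43228*(24879 + (900 + 24624)) = 1890 + 43228*(24879 + 25524) = 1890 + 43228*50403 = 1890 + 2178820884 = 2178822774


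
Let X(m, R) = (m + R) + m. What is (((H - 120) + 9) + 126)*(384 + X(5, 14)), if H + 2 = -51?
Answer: -15504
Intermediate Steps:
H = -53 (H = -2 - 51 = -53)
X(m, R) = R + 2*m (X(m, R) = (R + m) + m = R + 2*m)
(((H - 120) + 9) + 126)*(384 + X(5, 14)) = (((-53 - 120) + 9) + 126)*(384 + (14 + 2*5)) = ((-173 + 9) + 126)*(384 + (14 + 10)) = (-164 + 126)*(384 + 24) = -38*408 = -15504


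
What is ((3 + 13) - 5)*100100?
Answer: 1101100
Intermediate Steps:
((3 + 13) - 5)*100100 = (16 - 5)*100100 = 11*100100 = 1101100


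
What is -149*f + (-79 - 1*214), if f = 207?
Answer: -31136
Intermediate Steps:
-149*f + (-79 - 1*214) = -149*207 + (-79 - 1*214) = -30843 + (-79 - 214) = -30843 - 293 = -31136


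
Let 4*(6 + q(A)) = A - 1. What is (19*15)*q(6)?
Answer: -5415/4 ≈ -1353.8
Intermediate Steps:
q(A) = -25/4 + A/4 (q(A) = -6 + (A - 1)/4 = -6 + (-1 + A)/4 = -6 + (-¼ + A/4) = -25/4 + A/4)
(19*15)*q(6) = (19*15)*(-25/4 + (¼)*6) = 285*(-25/4 + 3/2) = 285*(-19/4) = -5415/4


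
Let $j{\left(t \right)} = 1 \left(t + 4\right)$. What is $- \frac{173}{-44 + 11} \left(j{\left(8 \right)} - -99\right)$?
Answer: $\frac{6401}{11} \approx 581.91$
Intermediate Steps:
$j{\left(t \right)} = 4 + t$ ($j{\left(t \right)} = 1 \left(4 + t\right) = 4 + t$)
$- \frac{173}{-44 + 11} \left(j{\left(8 \right)} - -99\right) = - \frac{173}{-44 + 11} \left(\left(4 + 8\right) - -99\right) = - \frac{173}{-33} \left(12 + 99\right) = \left(-173\right) \left(- \frac{1}{33}\right) 111 = \frac{173}{33} \cdot 111 = \frac{6401}{11}$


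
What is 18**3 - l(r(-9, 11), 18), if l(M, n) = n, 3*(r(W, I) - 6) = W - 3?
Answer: 5814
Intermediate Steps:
r(W, I) = 5 + W/3 (r(W, I) = 6 + (W - 3)/3 = 6 + (-3 + W)/3 = 6 + (-1 + W/3) = 5 + W/3)
18**3 - l(r(-9, 11), 18) = 18**3 - 1*18 = 5832 - 18 = 5814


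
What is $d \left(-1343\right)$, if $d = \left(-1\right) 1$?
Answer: $1343$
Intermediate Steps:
$d = -1$
$d \left(-1343\right) = \left(-1\right) \left(-1343\right) = 1343$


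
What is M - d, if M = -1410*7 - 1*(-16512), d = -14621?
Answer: 21263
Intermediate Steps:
M = 6642 (M = -9870 + 16512 = 6642)
M - d = 6642 - 1*(-14621) = 6642 + 14621 = 21263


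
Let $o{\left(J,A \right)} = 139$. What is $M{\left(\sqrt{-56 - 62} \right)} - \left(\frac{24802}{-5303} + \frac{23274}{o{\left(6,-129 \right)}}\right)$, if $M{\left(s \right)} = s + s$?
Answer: $- \frac{119974544}{737117} + 2 i \sqrt{118} \approx -162.76 + 21.726 i$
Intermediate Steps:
$M{\left(s \right)} = 2 s$
$M{\left(\sqrt{-56 - 62} \right)} - \left(\frac{24802}{-5303} + \frac{23274}{o{\left(6,-129 \right)}}\right) = 2 \sqrt{-56 - 62} - \left(\frac{24802}{-5303} + \frac{23274}{139}\right) = 2 \sqrt{-118} - \left(24802 \left(- \frac{1}{5303}\right) + 23274 \cdot \frac{1}{139}\right) = 2 i \sqrt{118} - \left(- \frac{24802}{5303} + \frac{23274}{139}\right) = 2 i \sqrt{118} - \frac{119974544}{737117} = - \frac{119974544}{737117} + 2 i \sqrt{118}$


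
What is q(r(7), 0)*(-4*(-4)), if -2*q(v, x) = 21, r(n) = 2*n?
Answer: -168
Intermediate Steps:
q(v, x) = -21/2 (q(v, x) = -½*21 = -21/2)
q(r(7), 0)*(-4*(-4)) = -(-42)*(-4) = -21/2*16 = -168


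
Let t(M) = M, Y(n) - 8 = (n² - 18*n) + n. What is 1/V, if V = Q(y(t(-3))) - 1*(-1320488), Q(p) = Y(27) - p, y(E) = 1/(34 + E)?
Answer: 31/40943745 ≈ 7.5714e-7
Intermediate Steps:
Y(n) = 8 + n² - 17*n (Y(n) = 8 + ((n² - 18*n) + n) = 8 + (n² - 17*n) = 8 + n² - 17*n)
Q(p) = 278 - p (Q(p) = (8 + 27² - 17*27) - p = (8 + 729 - 459) - p = 278 - p)
V = 40943745/31 (V = (278 - 1/(34 - 3)) - 1*(-1320488) = (278 - 1/31) + 1320488 = 8617/31 + 1320488 = 40943745/31 ≈ 1.3208e+6)
1/V = 1/(40943745/31) = 31/40943745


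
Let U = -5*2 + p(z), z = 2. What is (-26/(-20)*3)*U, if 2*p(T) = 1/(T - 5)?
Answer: -793/20 ≈ -39.650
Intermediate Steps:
p(T) = 1/(2*(-5 + T)) (p(T) = 1/(2*(T - 5)) = 1/(2*(-5 + T)))
U = -61/6 (U = -5*2 + 1/(2*(-5 + 2)) = -10 + (½)/(-3) = -10 + (½)*(-⅓) = -10 - ⅙ = -61/6 ≈ -10.167)
(-26/(-20)*3)*U = (-26/(-20)*3)*(-61/6) = (-26*(-1/20)*3)*(-61/6) = ((13/10)*3)*(-61/6) = (39/10)*(-61/6) = -793/20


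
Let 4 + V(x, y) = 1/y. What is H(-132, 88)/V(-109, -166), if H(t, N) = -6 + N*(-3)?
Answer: 8964/133 ≈ 67.398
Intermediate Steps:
H(t, N) = -6 - 3*N
V(x, y) = -4 + 1/y
H(-132, 88)/V(-109, -166) = (-6 - 3*88)/(-4 + 1/(-166)) = (-6 - 264)/(-4 - 1/166) = -270/(-665/166) = -270*(-166/665) = 8964/133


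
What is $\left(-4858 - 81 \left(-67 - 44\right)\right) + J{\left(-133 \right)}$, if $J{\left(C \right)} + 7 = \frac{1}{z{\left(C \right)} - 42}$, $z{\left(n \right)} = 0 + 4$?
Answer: $\frac{156787}{38} \approx 4126.0$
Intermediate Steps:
$z{\left(n \right)} = 4$
$J{\left(C \right)} = - \frac{267}{38}$ ($J{\left(C \right)} = -7 + \frac{1}{4 - 42} = -7 + \frac{1}{-38} = -7 - \frac{1}{38} = - \frac{267}{38}$)
$\left(-4858 - 81 \left(-67 - 44\right)\right) + J{\left(-133 \right)} = \left(-4858 - 81 \left(-67 - 44\right)\right) - \frac{267}{38} = \left(-4858 - -8991\right) - \frac{267}{38} = \left(-4858 + 8991\right) - \frac{267}{38} = 4133 - \frac{267}{38} = \frac{156787}{38}$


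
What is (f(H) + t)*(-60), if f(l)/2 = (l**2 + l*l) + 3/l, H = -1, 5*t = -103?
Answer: 1356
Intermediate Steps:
t = -103/5 (t = (1/5)*(-103) = -103/5 ≈ -20.600)
f(l) = 4*l**2 + 6/l (f(l) = 2*((l**2 + l*l) + 3/l) = 2*((l**2 + l**2) + 3/l) = 2*(2*l**2 + 3/l) = 4*l**2 + 6/l)
(f(H) + t)*(-60) = (2*(3 + 2*(-1)**3)/(-1) - 103/5)*(-60) = (2*(-1)*(3 + 2*(-1)) - 103/5)*(-60) = (2*(-1)*(3 - 2) - 103/5)*(-60) = (2*(-1)*1 - 103/5)*(-60) = (-2 - 103/5)*(-60) = -113/5*(-60) = 1356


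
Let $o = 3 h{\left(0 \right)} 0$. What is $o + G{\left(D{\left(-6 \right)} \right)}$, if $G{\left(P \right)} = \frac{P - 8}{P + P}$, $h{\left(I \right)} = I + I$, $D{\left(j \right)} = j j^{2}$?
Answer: $\frac{14}{27} \approx 0.51852$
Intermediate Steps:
$D{\left(j \right)} = j^{3}$
$h{\left(I \right)} = 2 I$
$G{\left(P \right)} = \frac{-8 + P}{2 P}$
$o = 0$ ($o = 3 \cdot 2 \cdot 0 \cdot 0 = 3 \cdot 0 \cdot 0 = 0 \cdot 0 = 0$)
$o + G{\left(D{\left(-6 \right)} \right)} = 0 + \frac{-8 + \left(-6\right)^{3}}{2 \left(-6\right)^{3}} = 0 + \frac{-8 - 216}{2 \left(-216\right)} = 0 + \frac{1}{2} \left(- \frac{1}{216}\right) \left(-224\right) = 0 + \frac{14}{27} = \frac{14}{27}$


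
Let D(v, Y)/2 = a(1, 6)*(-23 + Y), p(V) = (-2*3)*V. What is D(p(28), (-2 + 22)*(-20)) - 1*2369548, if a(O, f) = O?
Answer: -2370394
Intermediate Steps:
p(V) = -6*V
D(v, Y) = -46 + 2*Y (D(v, Y) = 2*(1*(-23 + Y)) = 2*(-23 + Y) = -46 + 2*Y)
D(p(28), (-2 + 22)*(-20)) - 1*2369548 = (-46 + 2*((-2 + 22)*(-20))) - 1*2369548 = (-46 + 2*(20*(-20))) - 2369548 = (-46 + 2*(-400)) - 2369548 = (-46 - 800) - 2369548 = -846 - 2369548 = -2370394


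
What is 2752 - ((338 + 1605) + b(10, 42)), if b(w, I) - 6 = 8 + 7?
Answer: 788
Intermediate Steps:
b(w, I) = 21 (b(w, I) = 6 + (8 + 7) = 6 + 15 = 21)
2752 - ((338 + 1605) + b(10, 42)) = 2752 - ((338 + 1605) + 21) = 2752 - (1943 + 21) = 2752 - 1*1964 = 2752 - 1964 = 788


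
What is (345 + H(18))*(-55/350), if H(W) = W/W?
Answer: -1903/35 ≈ -54.371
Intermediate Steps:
H(W) = 1
(345 + H(18))*(-55/350) = (345 + 1)*(-55/350) = 346*(-55*1/350) = 346*(-11/70) = -1903/35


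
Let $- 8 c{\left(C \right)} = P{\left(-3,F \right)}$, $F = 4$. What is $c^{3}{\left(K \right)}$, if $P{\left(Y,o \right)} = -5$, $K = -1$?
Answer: $\frac{125}{512} \approx 0.24414$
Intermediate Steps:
$c{\left(C \right)} = \frac{5}{8}$ ($c{\left(C \right)} = \left(- \frac{1}{8}\right) \left(-5\right) = \frac{5}{8}$)
$c^{3}{\left(K \right)} = \left(\frac{5}{8}\right)^{3} = \frac{125}{512}$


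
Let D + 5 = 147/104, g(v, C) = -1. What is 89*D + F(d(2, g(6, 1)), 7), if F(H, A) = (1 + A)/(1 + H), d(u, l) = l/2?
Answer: -31533/104 ≈ -303.20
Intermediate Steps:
d(u, l) = l/2 (d(u, l) = l*(½) = l/2)
F(H, A) = (1 + A)/(1 + H)
D = -373/104 (D = -5 + 147/104 = -373/104 ≈ -3.5865)
89*D + F(d(2, g(6, 1)), 7) = 89*(-373/104) + (1 + 7)/(1 + (½)*(-1)) = -33197/104 + 8/(1 - ½) = -33197/104 + 8/(½) = -33197/104 + 2*8 = -33197/104 + 16 = -31533/104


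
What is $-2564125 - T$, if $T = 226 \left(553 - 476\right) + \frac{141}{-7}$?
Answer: $- \frac{18070548}{7} \approx -2.5815 \cdot 10^{6}$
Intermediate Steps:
$T = \frac{121673}{7}$ ($T = 226 \left(553 - 476\right) + 141 \left(- \frac{1}{7}\right) = 226 \cdot 77 - \frac{141}{7} = 17402 - \frac{141}{7} = \frac{121673}{7} \approx 17382.0$)
$-2564125 - T = -2564125 - \frac{121673}{7} = - \frac{18070548}{7}$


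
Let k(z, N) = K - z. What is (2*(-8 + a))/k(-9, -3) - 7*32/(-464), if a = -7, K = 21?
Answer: -15/29 ≈ -0.51724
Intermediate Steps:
k(z, N) = 21 - z
(2*(-8 + a))/k(-9, -3) - 7*32/(-464) = (2*(-8 - 7))/(21 - 1*(-9)) - 7*32/(-464) = (2*(-15))/(21 + 9) - 224*(-1/464) = -30/30 + 14/29 = -30*1/30 + 14/29 = -1 + 14/29 = -15/29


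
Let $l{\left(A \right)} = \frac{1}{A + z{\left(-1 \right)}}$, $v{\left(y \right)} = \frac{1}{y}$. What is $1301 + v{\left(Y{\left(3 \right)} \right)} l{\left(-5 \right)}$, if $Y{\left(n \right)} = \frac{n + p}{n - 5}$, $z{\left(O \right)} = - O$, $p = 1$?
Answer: $\frac{10409}{8} \approx 1301.1$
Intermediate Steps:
$Y{\left(n \right)} = \frac{1 + n}{-5 + n}$ ($Y{\left(n \right)} = \frac{n + 1}{n - 5} = \frac{1 + n}{-5 + n}$)
$l{\left(A \right)} = \frac{1}{1 + A}$ ($l{\left(A \right)} = \frac{1}{A - -1} = \frac{1}{A + 1} = \frac{1}{1 + A}$)
$1301 + v{\left(Y{\left(3 \right)} \right)} l{\left(-5 \right)} = 1301 + \frac{1}{\frac{1 + 3}{-5 + 3} \left(1 - 5\right)} = 1301 + \frac{1}{\frac{1}{-2} \cdot 4 \left(-4\right)} = 1301 + \frac{1}{\left(- \frac{1}{2}\right) 4} \left(- \frac{1}{4}\right) = 1301 + \frac{1}{-2} \left(- \frac{1}{4}\right) = 1301 - - \frac{1}{8} = 1301 + \frac{1}{8} = \frac{10409}{8}$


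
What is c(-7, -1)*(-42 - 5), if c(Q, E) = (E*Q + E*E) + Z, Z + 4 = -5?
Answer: 47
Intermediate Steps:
Z = -9 (Z = -4 - 5 = -9)
c(Q, E) = -9 + E**2 + E*Q (c(Q, E) = (E*Q + E*E) - 9 = (E*Q + E**2) - 9 = (E**2 + E*Q) - 9 = -9 + E**2 + E*Q)
c(-7, -1)*(-42 - 5) = (-9 + (-1)**2 - 1*(-7))*(-42 - 5) = (-9 + 1 + 7)*(-47) = -1*(-47) = 47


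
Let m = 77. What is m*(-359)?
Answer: -27643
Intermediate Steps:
m*(-359) = 77*(-359) = -27643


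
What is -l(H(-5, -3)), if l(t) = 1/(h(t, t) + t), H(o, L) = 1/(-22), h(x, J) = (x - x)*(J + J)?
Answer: 22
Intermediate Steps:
h(x, J) = 0 (h(x, J) = 0*(2*J) = 0)
H(o, L) = -1/22
l(t) = 1/t (l(t) = 1/(0 + t) = 1/t)
-l(H(-5, -3)) = -1/(-1/22) = -1*(-22) = 22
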